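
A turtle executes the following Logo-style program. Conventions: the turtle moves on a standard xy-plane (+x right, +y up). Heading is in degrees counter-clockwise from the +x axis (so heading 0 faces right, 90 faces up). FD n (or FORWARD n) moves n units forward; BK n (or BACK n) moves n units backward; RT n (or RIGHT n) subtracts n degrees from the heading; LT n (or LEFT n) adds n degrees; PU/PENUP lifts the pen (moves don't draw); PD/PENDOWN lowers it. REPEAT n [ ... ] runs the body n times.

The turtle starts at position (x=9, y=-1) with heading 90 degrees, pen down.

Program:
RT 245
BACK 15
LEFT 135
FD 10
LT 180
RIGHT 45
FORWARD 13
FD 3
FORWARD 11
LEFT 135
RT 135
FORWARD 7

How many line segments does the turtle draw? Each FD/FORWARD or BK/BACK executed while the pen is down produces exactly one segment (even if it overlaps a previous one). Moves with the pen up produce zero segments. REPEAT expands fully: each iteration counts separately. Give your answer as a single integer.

Answer: 6

Derivation:
Executing turtle program step by step:
Start: pos=(9,-1), heading=90, pen down
RT 245: heading 90 -> 205
BK 15: (9,-1) -> (22.595,5.339) [heading=205, draw]
LT 135: heading 205 -> 340
FD 10: (22.595,5.339) -> (31.992,1.919) [heading=340, draw]
LT 180: heading 340 -> 160
RT 45: heading 160 -> 115
FD 13: (31.992,1.919) -> (26.498,13.701) [heading=115, draw]
FD 3: (26.498,13.701) -> (25.23,16.42) [heading=115, draw]
FD 11: (25.23,16.42) -> (20.581,26.389) [heading=115, draw]
LT 135: heading 115 -> 250
RT 135: heading 250 -> 115
FD 7: (20.581,26.389) -> (17.623,32.734) [heading=115, draw]
Final: pos=(17.623,32.734), heading=115, 6 segment(s) drawn
Segments drawn: 6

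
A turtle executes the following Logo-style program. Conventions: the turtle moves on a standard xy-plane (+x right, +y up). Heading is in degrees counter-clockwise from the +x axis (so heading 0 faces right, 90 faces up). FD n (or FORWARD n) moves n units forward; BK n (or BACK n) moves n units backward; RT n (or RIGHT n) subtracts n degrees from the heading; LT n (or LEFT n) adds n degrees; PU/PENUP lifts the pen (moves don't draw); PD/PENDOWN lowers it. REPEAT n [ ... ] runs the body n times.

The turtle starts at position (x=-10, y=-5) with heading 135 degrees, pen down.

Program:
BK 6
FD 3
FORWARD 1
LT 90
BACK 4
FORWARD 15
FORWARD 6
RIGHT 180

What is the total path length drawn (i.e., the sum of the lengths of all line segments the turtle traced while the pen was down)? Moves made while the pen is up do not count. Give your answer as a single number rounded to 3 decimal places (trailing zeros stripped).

Answer: 35

Derivation:
Executing turtle program step by step:
Start: pos=(-10,-5), heading=135, pen down
BK 6: (-10,-5) -> (-5.757,-9.243) [heading=135, draw]
FD 3: (-5.757,-9.243) -> (-7.879,-7.121) [heading=135, draw]
FD 1: (-7.879,-7.121) -> (-8.586,-6.414) [heading=135, draw]
LT 90: heading 135 -> 225
BK 4: (-8.586,-6.414) -> (-5.757,-3.586) [heading=225, draw]
FD 15: (-5.757,-3.586) -> (-16.364,-14.192) [heading=225, draw]
FD 6: (-16.364,-14.192) -> (-20.607,-18.435) [heading=225, draw]
RT 180: heading 225 -> 45
Final: pos=(-20.607,-18.435), heading=45, 6 segment(s) drawn

Segment lengths:
  seg 1: (-10,-5) -> (-5.757,-9.243), length = 6
  seg 2: (-5.757,-9.243) -> (-7.879,-7.121), length = 3
  seg 3: (-7.879,-7.121) -> (-8.586,-6.414), length = 1
  seg 4: (-8.586,-6.414) -> (-5.757,-3.586), length = 4
  seg 5: (-5.757,-3.586) -> (-16.364,-14.192), length = 15
  seg 6: (-16.364,-14.192) -> (-20.607,-18.435), length = 6
Total = 35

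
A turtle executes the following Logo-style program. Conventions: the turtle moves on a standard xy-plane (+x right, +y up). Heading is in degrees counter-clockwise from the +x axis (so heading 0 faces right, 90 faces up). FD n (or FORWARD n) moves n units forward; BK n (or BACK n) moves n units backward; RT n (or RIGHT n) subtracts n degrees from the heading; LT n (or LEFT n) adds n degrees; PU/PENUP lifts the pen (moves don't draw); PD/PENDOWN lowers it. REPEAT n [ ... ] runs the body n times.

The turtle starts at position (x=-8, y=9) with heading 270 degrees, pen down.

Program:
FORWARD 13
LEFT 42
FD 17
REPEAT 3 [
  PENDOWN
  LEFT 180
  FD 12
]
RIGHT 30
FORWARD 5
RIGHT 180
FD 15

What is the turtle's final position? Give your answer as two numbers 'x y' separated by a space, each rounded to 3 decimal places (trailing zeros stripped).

Answer: -2.575 -17.497

Derivation:
Executing turtle program step by step:
Start: pos=(-8,9), heading=270, pen down
FD 13: (-8,9) -> (-8,-4) [heading=270, draw]
LT 42: heading 270 -> 312
FD 17: (-8,-4) -> (3.375,-16.633) [heading=312, draw]
REPEAT 3 [
  -- iteration 1/3 --
  PD: pen down
  LT 180: heading 312 -> 132
  FD 12: (3.375,-16.633) -> (-4.654,-7.716) [heading=132, draw]
  -- iteration 2/3 --
  PD: pen down
  LT 180: heading 132 -> 312
  FD 12: (-4.654,-7.716) -> (3.375,-16.633) [heading=312, draw]
  -- iteration 3/3 --
  PD: pen down
  LT 180: heading 312 -> 132
  FD 12: (3.375,-16.633) -> (-4.654,-7.716) [heading=132, draw]
]
RT 30: heading 132 -> 102
FD 5: (-4.654,-7.716) -> (-5.694,-2.825) [heading=102, draw]
RT 180: heading 102 -> 282
FD 15: (-5.694,-2.825) -> (-2.575,-17.497) [heading=282, draw]
Final: pos=(-2.575,-17.497), heading=282, 7 segment(s) drawn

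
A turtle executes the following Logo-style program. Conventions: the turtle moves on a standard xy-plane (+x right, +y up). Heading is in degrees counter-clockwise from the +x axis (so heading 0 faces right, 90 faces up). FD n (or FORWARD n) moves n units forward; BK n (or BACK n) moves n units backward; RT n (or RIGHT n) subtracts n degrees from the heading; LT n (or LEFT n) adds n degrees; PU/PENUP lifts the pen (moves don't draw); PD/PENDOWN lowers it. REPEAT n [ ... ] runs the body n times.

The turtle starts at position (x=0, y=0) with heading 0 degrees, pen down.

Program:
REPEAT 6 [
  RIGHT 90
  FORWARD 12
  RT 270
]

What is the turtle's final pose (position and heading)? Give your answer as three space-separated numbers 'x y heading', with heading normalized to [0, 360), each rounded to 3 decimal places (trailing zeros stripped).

Executing turtle program step by step:
Start: pos=(0,0), heading=0, pen down
REPEAT 6 [
  -- iteration 1/6 --
  RT 90: heading 0 -> 270
  FD 12: (0,0) -> (0,-12) [heading=270, draw]
  RT 270: heading 270 -> 0
  -- iteration 2/6 --
  RT 90: heading 0 -> 270
  FD 12: (0,-12) -> (0,-24) [heading=270, draw]
  RT 270: heading 270 -> 0
  -- iteration 3/6 --
  RT 90: heading 0 -> 270
  FD 12: (0,-24) -> (0,-36) [heading=270, draw]
  RT 270: heading 270 -> 0
  -- iteration 4/6 --
  RT 90: heading 0 -> 270
  FD 12: (0,-36) -> (0,-48) [heading=270, draw]
  RT 270: heading 270 -> 0
  -- iteration 5/6 --
  RT 90: heading 0 -> 270
  FD 12: (0,-48) -> (0,-60) [heading=270, draw]
  RT 270: heading 270 -> 0
  -- iteration 6/6 --
  RT 90: heading 0 -> 270
  FD 12: (0,-60) -> (0,-72) [heading=270, draw]
  RT 270: heading 270 -> 0
]
Final: pos=(0,-72), heading=0, 6 segment(s) drawn

Answer: 0 -72 0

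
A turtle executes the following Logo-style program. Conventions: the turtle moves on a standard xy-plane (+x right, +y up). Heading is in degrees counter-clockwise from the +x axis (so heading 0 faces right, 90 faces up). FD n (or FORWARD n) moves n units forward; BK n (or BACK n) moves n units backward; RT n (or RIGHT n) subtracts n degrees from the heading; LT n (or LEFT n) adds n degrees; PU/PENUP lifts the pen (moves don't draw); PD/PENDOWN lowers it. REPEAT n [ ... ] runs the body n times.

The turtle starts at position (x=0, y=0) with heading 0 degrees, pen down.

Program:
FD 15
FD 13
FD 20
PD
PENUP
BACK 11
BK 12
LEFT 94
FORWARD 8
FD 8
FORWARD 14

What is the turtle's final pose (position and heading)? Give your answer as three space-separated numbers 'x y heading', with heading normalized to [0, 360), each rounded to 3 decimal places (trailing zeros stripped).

Answer: 22.907 29.927 94

Derivation:
Executing turtle program step by step:
Start: pos=(0,0), heading=0, pen down
FD 15: (0,0) -> (15,0) [heading=0, draw]
FD 13: (15,0) -> (28,0) [heading=0, draw]
FD 20: (28,0) -> (48,0) [heading=0, draw]
PD: pen down
PU: pen up
BK 11: (48,0) -> (37,0) [heading=0, move]
BK 12: (37,0) -> (25,0) [heading=0, move]
LT 94: heading 0 -> 94
FD 8: (25,0) -> (24.442,7.981) [heading=94, move]
FD 8: (24.442,7.981) -> (23.884,15.961) [heading=94, move]
FD 14: (23.884,15.961) -> (22.907,29.927) [heading=94, move]
Final: pos=(22.907,29.927), heading=94, 3 segment(s) drawn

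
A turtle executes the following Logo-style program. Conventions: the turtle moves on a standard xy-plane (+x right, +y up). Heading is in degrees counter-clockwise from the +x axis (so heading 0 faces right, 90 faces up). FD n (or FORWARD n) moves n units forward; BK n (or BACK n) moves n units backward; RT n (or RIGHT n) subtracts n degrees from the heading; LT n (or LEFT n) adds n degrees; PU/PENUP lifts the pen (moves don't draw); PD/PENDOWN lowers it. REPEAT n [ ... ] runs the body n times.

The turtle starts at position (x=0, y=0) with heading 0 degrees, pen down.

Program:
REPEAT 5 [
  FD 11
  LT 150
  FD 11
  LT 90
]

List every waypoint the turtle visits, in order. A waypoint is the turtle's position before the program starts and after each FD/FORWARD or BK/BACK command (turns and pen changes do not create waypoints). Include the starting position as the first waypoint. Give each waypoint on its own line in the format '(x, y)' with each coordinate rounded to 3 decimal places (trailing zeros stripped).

Executing turtle program step by step:
Start: pos=(0,0), heading=0, pen down
REPEAT 5 [
  -- iteration 1/5 --
  FD 11: (0,0) -> (11,0) [heading=0, draw]
  LT 150: heading 0 -> 150
  FD 11: (11,0) -> (1.474,5.5) [heading=150, draw]
  LT 90: heading 150 -> 240
  -- iteration 2/5 --
  FD 11: (1.474,5.5) -> (-4.026,-4.026) [heading=240, draw]
  LT 150: heading 240 -> 30
  FD 11: (-4.026,-4.026) -> (5.5,1.474) [heading=30, draw]
  LT 90: heading 30 -> 120
  -- iteration 3/5 --
  FD 11: (5.5,1.474) -> (0,11) [heading=120, draw]
  LT 150: heading 120 -> 270
  FD 11: (0,11) -> (0,0) [heading=270, draw]
  LT 90: heading 270 -> 0
  -- iteration 4/5 --
  FD 11: (0,0) -> (11,0) [heading=0, draw]
  LT 150: heading 0 -> 150
  FD 11: (11,0) -> (1.474,5.5) [heading=150, draw]
  LT 90: heading 150 -> 240
  -- iteration 5/5 --
  FD 11: (1.474,5.5) -> (-4.026,-4.026) [heading=240, draw]
  LT 150: heading 240 -> 30
  FD 11: (-4.026,-4.026) -> (5.5,1.474) [heading=30, draw]
  LT 90: heading 30 -> 120
]
Final: pos=(5.5,1.474), heading=120, 10 segment(s) drawn
Waypoints (11 total):
(0, 0)
(11, 0)
(1.474, 5.5)
(-4.026, -4.026)
(5.5, 1.474)
(0, 11)
(0, 0)
(11, 0)
(1.474, 5.5)
(-4.026, -4.026)
(5.5, 1.474)

Answer: (0, 0)
(11, 0)
(1.474, 5.5)
(-4.026, -4.026)
(5.5, 1.474)
(0, 11)
(0, 0)
(11, 0)
(1.474, 5.5)
(-4.026, -4.026)
(5.5, 1.474)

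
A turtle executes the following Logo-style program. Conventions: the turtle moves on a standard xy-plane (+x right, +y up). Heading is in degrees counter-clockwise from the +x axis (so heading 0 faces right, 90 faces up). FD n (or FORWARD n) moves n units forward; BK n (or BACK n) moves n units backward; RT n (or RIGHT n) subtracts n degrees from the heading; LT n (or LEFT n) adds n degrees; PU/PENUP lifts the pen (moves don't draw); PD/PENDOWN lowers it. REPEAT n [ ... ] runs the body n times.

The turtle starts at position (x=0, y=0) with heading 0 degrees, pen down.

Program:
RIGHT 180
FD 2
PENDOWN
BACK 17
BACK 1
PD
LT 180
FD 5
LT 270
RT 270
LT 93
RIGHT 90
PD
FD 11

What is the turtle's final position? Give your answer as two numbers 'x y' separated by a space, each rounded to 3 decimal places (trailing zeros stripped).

Executing turtle program step by step:
Start: pos=(0,0), heading=0, pen down
RT 180: heading 0 -> 180
FD 2: (0,0) -> (-2,0) [heading=180, draw]
PD: pen down
BK 17: (-2,0) -> (15,0) [heading=180, draw]
BK 1: (15,0) -> (16,0) [heading=180, draw]
PD: pen down
LT 180: heading 180 -> 0
FD 5: (16,0) -> (21,0) [heading=0, draw]
LT 270: heading 0 -> 270
RT 270: heading 270 -> 0
LT 93: heading 0 -> 93
RT 90: heading 93 -> 3
PD: pen down
FD 11: (21,0) -> (31.985,0.576) [heading=3, draw]
Final: pos=(31.985,0.576), heading=3, 5 segment(s) drawn

Answer: 31.985 0.576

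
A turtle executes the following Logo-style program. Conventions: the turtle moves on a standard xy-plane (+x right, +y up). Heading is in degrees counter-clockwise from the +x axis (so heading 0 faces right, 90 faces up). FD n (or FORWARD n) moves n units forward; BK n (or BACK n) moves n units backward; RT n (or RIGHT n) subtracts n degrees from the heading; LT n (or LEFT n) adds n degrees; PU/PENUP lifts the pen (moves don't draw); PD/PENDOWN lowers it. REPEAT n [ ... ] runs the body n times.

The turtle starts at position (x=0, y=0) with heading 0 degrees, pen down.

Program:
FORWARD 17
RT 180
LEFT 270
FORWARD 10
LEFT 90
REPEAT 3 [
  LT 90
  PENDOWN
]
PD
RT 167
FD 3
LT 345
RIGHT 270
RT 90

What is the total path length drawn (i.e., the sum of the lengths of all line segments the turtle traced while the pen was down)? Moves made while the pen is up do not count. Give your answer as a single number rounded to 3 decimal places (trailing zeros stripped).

Executing turtle program step by step:
Start: pos=(0,0), heading=0, pen down
FD 17: (0,0) -> (17,0) [heading=0, draw]
RT 180: heading 0 -> 180
LT 270: heading 180 -> 90
FD 10: (17,0) -> (17,10) [heading=90, draw]
LT 90: heading 90 -> 180
REPEAT 3 [
  -- iteration 1/3 --
  LT 90: heading 180 -> 270
  PD: pen down
  -- iteration 2/3 --
  LT 90: heading 270 -> 0
  PD: pen down
  -- iteration 3/3 --
  LT 90: heading 0 -> 90
  PD: pen down
]
PD: pen down
RT 167: heading 90 -> 283
FD 3: (17,10) -> (17.675,7.077) [heading=283, draw]
LT 345: heading 283 -> 268
RT 270: heading 268 -> 358
RT 90: heading 358 -> 268
Final: pos=(17.675,7.077), heading=268, 3 segment(s) drawn

Segment lengths:
  seg 1: (0,0) -> (17,0), length = 17
  seg 2: (17,0) -> (17,10), length = 10
  seg 3: (17,10) -> (17.675,7.077), length = 3
Total = 30

Answer: 30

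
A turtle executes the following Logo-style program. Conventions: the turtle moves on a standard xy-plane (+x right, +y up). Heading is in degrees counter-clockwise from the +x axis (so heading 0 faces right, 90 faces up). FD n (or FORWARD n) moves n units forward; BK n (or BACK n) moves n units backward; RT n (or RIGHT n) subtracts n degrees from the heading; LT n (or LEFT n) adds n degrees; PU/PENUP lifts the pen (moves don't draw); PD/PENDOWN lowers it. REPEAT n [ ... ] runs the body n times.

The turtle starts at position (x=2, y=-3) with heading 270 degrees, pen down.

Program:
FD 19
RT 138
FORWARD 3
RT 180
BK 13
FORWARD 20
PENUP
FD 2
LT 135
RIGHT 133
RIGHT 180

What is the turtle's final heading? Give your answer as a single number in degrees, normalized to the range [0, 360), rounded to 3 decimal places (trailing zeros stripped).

Executing turtle program step by step:
Start: pos=(2,-3), heading=270, pen down
FD 19: (2,-3) -> (2,-22) [heading=270, draw]
RT 138: heading 270 -> 132
FD 3: (2,-22) -> (-0.007,-19.771) [heading=132, draw]
RT 180: heading 132 -> 312
BK 13: (-0.007,-19.771) -> (-8.706,-10.11) [heading=312, draw]
FD 20: (-8.706,-10.11) -> (4.677,-24.973) [heading=312, draw]
PU: pen up
FD 2: (4.677,-24.973) -> (6.015,-26.459) [heading=312, move]
LT 135: heading 312 -> 87
RT 133: heading 87 -> 314
RT 180: heading 314 -> 134
Final: pos=(6.015,-26.459), heading=134, 4 segment(s) drawn

Answer: 134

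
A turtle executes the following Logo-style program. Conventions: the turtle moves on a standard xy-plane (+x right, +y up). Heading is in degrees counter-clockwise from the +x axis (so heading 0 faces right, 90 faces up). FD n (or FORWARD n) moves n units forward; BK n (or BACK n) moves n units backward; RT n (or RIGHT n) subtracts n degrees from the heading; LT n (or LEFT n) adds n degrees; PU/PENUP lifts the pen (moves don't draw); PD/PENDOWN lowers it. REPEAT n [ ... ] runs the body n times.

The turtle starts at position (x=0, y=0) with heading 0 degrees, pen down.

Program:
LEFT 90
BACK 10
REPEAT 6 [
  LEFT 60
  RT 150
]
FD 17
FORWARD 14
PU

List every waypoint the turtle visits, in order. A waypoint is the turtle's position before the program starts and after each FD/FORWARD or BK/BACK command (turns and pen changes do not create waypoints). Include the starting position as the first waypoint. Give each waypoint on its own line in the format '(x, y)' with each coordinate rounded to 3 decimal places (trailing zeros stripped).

Executing turtle program step by step:
Start: pos=(0,0), heading=0, pen down
LT 90: heading 0 -> 90
BK 10: (0,0) -> (0,-10) [heading=90, draw]
REPEAT 6 [
  -- iteration 1/6 --
  LT 60: heading 90 -> 150
  RT 150: heading 150 -> 0
  -- iteration 2/6 --
  LT 60: heading 0 -> 60
  RT 150: heading 60 -> 270
  -- iteration 3/6 --
  LT 60: heading 270 -> 330
  RT 150: heading 330 -> 180
  -- iteration 4/6 --
  LT 60: heading 180 -> 240
  RT 150: heading 240 -> 90
  -- iteration 5/6 --
  LT 60: heading 90 -> 150
  RT 150: heading 150 -> 0
  -- iteration 6/6 --
  LT 60: heading 0 -> 60
  RT 150: heading 60 -> 270
]
FD 17: (0,-10) -> (0,-27) [heading=270, draw]
FD 14: (0,-27) -> (0,-41) [heading=270, draw]
PU: pen up
Final: pos=(0,-41), heading=270, 3 segment(s) drawn
Waypoints (4 total):
(0, 0)
(0, -10)
(0, -27)
(0, -41)

Answer: (0, 0)
(0, -10)
(0, -27)
(0, -41)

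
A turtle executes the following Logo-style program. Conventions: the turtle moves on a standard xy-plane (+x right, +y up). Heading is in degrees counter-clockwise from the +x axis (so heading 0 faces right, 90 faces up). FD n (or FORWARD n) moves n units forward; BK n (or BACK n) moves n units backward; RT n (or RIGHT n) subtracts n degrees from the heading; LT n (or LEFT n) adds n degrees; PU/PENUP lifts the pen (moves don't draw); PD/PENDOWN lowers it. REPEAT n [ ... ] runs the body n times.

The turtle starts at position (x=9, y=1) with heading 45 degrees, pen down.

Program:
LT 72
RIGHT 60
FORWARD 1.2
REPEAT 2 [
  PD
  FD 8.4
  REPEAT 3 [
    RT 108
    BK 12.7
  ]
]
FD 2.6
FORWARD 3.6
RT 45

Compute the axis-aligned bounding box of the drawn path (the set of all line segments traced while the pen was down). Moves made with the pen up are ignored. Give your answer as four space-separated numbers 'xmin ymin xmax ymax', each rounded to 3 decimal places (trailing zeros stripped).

Executing turtle program step by step:
Start: pos=(9,1), heading=45, pen down
LT 72: heading 45 -> 117
RT 60: heading 117 -> 57
FD 1.2: (9,1) -> (9.654,2.006) [heading=57, draw]
REPEAT 2 [
  -- iteration 1/2 --
  PD: pen down
  FD 8.4: (9.654,2.006) -> (14.229,9.051) [heading=57, draw]
  REPEAT 3 [
    -- iteration 1/3 --
    RT 108: heading 57 -> 309
    BK 12.7: (14.229,9.051) -> (6.236,18.921) [heading=309, draw]
    -- iteration 2/3 --
    RT 108: heading 309 -> 201
    BK 12.7: (6.236,18.921) -> (18.093,23.472) [heading=201, draw]
    -- iteration 3/3 --
    RT 108: heading 201 -> 93
    BK 12.7: (18.093,23.472) -> (18.757,10.79) [heading=93, draw]
  ]
  -- iteration 2/2 --
  PD: pen down
  FD 8.4: (18.757,10.79) -> (18.318,19.178) [heading=93, draw]
  REPEAT 3 [
    -- iteration 1/3 --
    RT 108: heading 93 -> 345
    BK 12.7: (18.318,19.178) -> (6.05,22.465) [heading=345, draw]
    -- iteration 2/3 --
    RT 108: heading 345 -> 237
    BK 12.7: (6.05,22.465) -> (12.967,33.116) [heading=237, draw]
    -- iteration 3/3 --
    RT 108: heading 237 -> 129
    BK 12.7: (12.967,33.116) -> (20.96,23.247) [heading=129, draw]
  ]
]
FD 2.6: (20.96,23.247) -> (19.323,25.267) [heading=129, draw]
FD 3.6: (19.323,25.267) -> (17.058,28.065) [heading=129, draw]
RT 45: heading 129 -> 84
Final: pos=(17.058,28.065), heading=84, 11 segment(s) drawn

Segment endpoints: x in {6.05, 6.236, 9, 9.654, 12.967, 14.229, 17.058, 18.093, 18.318, 18.757, 19.323, 20.96}, y in {1, 2.006, 9.051, 10.79, 18.921, 19.178, 22.465, 23.247, 23.472, 25.267, 28.065, 33.116}
xmin=6.05, ymin=1, xmax=20.96, ymax=33.116

Answer: 6.05 1 20.96 33.116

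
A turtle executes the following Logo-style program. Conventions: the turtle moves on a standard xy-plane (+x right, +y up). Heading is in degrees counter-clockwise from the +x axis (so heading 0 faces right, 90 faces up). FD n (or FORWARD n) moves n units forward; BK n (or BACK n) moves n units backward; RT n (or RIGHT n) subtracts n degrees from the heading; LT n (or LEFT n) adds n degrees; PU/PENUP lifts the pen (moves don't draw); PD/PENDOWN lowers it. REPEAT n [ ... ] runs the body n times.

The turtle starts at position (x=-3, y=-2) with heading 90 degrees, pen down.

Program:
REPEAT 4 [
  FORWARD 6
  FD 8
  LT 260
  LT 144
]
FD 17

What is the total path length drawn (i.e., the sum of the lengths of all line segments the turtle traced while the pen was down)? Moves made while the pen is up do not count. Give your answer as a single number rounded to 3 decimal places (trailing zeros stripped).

Executing turtle program step by step:
Start: pos=(-3,-2), heading=90, pen down
REPEAT 4 [
  -- iteration 1/4 --
  FD 6: (-3,-2) -> (-3,4) [heading=90, draw]
  FD 8: (-3,4) -> (-3,12) [heading=90, draw]
  LT 260: heading 90 -> 350
  LT 144: heading 350 -> 134
  -- iteration 2/4 --
  FD 6: (-3,12) -> (-7.168,16.316) [heading=134, draw]
  FD 8: (-7.168,16.316) -> (-12.725,22.071) [heading=134, draw]
  LT 260: heading 134 -> 34
  LT 144: heading 34 -> 178
  -- iteration 3/4 --
  FD 6: (-12.725,22.071) -> (-18.722,22.28) [heading=178, draw]
  FD 8: (-18.722,22.28) -> (-26.717,22.559) [heading=178, draw]
  LT 260: heading 178 -> 78
  LT 144: heading 78 -> 222
  -- iteration 4/4 --
  FD 6: (-26.717,22.559) -> (-31.176,18.545) [heading=222, draw]
  FD 8: (-31.176,18.545) -> (-37.121,13.192) [heading=222, draw]
  LT 260: heading 222 -> 122
  LT 144: heading 122 -> 266
]
FD 17: (-37.121,13.192) -> (-38.307,-3.767) [heading=266, draw]
Final: pos=(-38.307,-3.767), heading=266, 9 segment(s) drawn

Segment lengths:
  seg 1: (-3,-2) -> (-3,4), length = 6
  seg 2: (-3,4) -> (-3,12), length = 8
  seg 3: (-3,12) -> (-7.168,16.316), length = 6
  seg 4: (-7.168,16.316) -> (-12.725,22.071), length = 8
  seg 5: (-12.725,22.071) -> (-18.722,22.28), length = 6
  seg 6: (-18.722,22.28) -> (-26.717,22.559), length = 8
  seg 7: (-26.717,22.559) -> (-31.176,18.545), length = 6
  seg 8: (-31.176,18.545) -> (-37.121,13.192), length = 8
  seg 9: (-37.121,13.192) -> (-38.307,-3.767), length = 17
Total = 73

Answer: 73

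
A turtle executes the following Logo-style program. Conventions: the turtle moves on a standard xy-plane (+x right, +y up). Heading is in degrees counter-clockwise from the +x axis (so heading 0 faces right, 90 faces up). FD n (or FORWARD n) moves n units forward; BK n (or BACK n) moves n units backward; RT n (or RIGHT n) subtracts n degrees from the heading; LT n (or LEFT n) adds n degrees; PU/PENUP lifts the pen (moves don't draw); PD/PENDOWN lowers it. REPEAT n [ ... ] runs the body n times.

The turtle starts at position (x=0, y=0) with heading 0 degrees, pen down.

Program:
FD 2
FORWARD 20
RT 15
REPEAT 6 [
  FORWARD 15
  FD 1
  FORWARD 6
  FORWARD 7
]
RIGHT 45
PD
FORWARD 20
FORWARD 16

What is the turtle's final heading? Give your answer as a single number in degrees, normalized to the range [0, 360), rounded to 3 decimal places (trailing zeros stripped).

Executing turtle program step by step:
Start: pos=(0,0), heading=0, pen down
FD 2: (0,0) -> (2,0) [heading=0, draw]
FD 20: (2,0) -> (22,0) [heading=0, draw]
RT 15: heading 0 -> 345
REPEAT 6 [
  -- iteration 1/6 --
  FD 15: (22,0) -> (36.489,-3.882) [heading=345, draw]
  FD 1: (36.489,-3.882) -> (37.455,-4.141) [heading=345, draw]
  FD 6: (37.455,-4.141) -> (43.25,-5.694) [heading=345, draw]
  FD 7: (43.25,-5.694) -> (50.012,-7.506) [heading=345, draw]
  -- iteration 2/6 --
  FD 15: (50.012,-7.506) -> (64.501,-11.388) [heading=345, draw]
  FD 1: (64.501,-11.388) -> (65.467,-11.647) [heading=345, draw]
  FD 6: (65.467,-11.647) -> (71.262,-13.2) [heading=345, draw]
  FD 7: (71.262,-13.2) -> (78.024,-15.012) [heading=345, draw]
  -- iteration 3/6 --
  FD 15: (78.024,-15.012) -> (92.513,-18.894) [heading=345, draw]
  FD 1: (92.513,-18.894) -> (93.479,-19.153) [heading=345, draw]
  FD 6: (93.479,-19.153) -> (99.274,-20.706) [heading=345, draw]
  FD 7: (99.274,-20.706) -> (106.036,-22.517) [heading=345, draw]
  -- iteration 4/6 --
  FD 15: (106.036,-22.517) -> (120.524,-26.4) [heading=345, draw]
  FD 1: (120.524,-26.4) -> (121.49,-26.658) [heading=345, draw]
  FD 6: (121.49,-26.658) -> (127.286,-28.211) [heading=345, draw]
  FD 7: (127.286,-28.211) -> (134.047,-30.023) [heading=345, draw]
  -- iteration 5/6 --
  FD 15: (134.047,-30.023) -> (148.536,-33.905) [heading=345, draw]
  FD 1: (148.536,-33.905) -> (149.502,-34.164) [heading=345, draw]
  FD 6: (149.502,-34.164) -> (155.298,-35.717) [heading=345, draw]
  FD 7: (155.298,-35.717) -> (162.059,-37.529) [heading=345, draw]
  -- iteration 6/6 --
  FD 15: (162.059,-37.529) -> (176.548,-41.411) [heading=345, draw]
  FD 1: (176.548,-41.411) -> (177.514,-41.67) [heading=345, draw]
  FD 6: (177.514,-41.67) -> (183.31,-43.223) [heading=345, draw]
  FD 7: (183.31,-43.223) -> (190.071,-45.035) [heading=345, draw]
]
RT 45: heading 345 -> 300
PD: pen down
FD 20: (190.071,-45.035) -> (200.071,-62.355) [heading=300, draw]
FD 16: (200.071,-62.355) -> (208.071,-76.211) [heading=300, draw]
Final: pos=(208.071,-76.211), heading=300, 28 segment(s) drawn

Answer: 300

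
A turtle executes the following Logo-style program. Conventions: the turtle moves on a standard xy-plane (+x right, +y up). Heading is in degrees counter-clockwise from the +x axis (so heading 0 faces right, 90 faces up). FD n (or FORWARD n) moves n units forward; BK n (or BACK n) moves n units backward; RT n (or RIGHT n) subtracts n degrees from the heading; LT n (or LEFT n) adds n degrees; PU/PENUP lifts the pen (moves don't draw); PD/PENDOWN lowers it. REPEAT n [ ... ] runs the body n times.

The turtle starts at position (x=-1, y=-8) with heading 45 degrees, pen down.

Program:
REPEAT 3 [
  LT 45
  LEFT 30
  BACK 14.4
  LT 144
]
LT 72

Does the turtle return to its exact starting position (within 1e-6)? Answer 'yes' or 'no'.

Answer: no

Derivation:
Executing turtle program step by step:
Start: pos=(-1,-8), heading=45, pen down
REPEAT 3 [
  -- iteration 1/3 --
  LT 45: heading 45 -> 90
  LT 30: heading 90 -> 120
  BK 14.4: (-1,-8) -> (6.2,-20.471) [heading=120, draw]
  LT 144: heading 120 -> 264
  -- iteration 2/3 --
  LT 45: heading 264 -> 309
  LT 30: heading 309 -> 339
  BK 14.4: (6.2,-20.471) -> (-7.244,-15.31) [heading=339, draw]
  LT 144: heading 339 -> 123
  -- iteration 3/3 --
  LT 45: heading 123 -> 168
  LT 30: heading 168 -> 198
  BK 14.4: (-7.244,-15.31) -> (6.452,-10.86) [heading=198, draw]
  LT 144: heading 198 -> 342
]
LT 72: heading 342 -> 54
Final: pos=(6.452,-10.86), heading=54, 3 segment(s) drawn

Start position: (-1, -8)
Final position: (6.452, -10.86)
Distance = 7.982; >= 1e-6 -> NOT closed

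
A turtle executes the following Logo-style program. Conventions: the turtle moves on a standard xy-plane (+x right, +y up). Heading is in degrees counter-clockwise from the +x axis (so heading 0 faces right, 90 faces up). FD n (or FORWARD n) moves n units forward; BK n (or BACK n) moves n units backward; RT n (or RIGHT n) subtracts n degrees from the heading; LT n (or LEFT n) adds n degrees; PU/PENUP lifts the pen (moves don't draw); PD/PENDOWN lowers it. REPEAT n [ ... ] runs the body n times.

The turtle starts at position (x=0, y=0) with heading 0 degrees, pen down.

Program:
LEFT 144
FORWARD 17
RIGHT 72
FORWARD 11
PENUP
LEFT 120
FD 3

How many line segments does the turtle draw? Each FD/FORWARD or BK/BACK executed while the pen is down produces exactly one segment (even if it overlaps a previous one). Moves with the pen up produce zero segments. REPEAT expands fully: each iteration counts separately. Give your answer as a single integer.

Executing turtle program step by step:
Start: pos=(0,0), heading=0, pen down
LT 144: heading 0 -> 144
FD 17: (0,0) -> (-13.753,9.992) [heading=144, draw]
RT 72: heading 144 -> 72
FD 11: (-13.753,9.992) -> (-10.354,20.454) [heading=72, draw]
PU: pen up
LT 120: heading 72 -> 192
FD 3: (-10.354,20.454) -> (-13.289,19.83) [heading=192, move]
Final: pos=(-13.289,19.83), heading=192, 2 segment(s) drawn
Segments drawn: 2

Answer: 2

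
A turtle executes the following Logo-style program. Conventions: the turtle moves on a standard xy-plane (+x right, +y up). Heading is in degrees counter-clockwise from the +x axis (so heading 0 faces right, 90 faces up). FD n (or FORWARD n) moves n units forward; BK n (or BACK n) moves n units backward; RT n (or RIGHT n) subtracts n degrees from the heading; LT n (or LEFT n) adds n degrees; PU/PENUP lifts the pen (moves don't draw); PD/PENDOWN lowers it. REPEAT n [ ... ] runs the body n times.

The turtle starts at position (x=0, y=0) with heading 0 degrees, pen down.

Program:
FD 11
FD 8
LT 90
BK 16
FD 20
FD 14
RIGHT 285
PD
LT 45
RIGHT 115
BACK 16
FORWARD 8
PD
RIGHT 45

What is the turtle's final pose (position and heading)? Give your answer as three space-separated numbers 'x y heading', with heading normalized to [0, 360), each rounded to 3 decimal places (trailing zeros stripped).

Executing turtle program step by step:
Start: pos=(0,0), heading=0, pen down
FD 11: (0,0) -> (11,0) [heading=0, draw]
FD 8: (11,0) -> (19,0) [heading=0, draw]
LT 90: heading 0 -> 90
BK 16: (19,0) -> (19,-16) [heading=90, draw]
FD 20: (19,-16) -> (19,4) [heading=90, draw]
FD 14: (19,4) -> (19,18) [heading=90, draw]
RT 285: heading 90 -> 165
PD: pen down
LT 45: heading 165 -> 210
RT 115: heading 210 -> 95
BK 16: (19,18) -> (20.394,2.061) [heading=95, draw]
FD 8: (20.394,2.061) -> (19.697,10.03) [heading=95, draw]
PD: pen down
RT 45: heading 95 -> 50
Final: pos=(19.697,10.03), heading=50, 7 segment(s) drawn

Answer: 19.697 10.03 50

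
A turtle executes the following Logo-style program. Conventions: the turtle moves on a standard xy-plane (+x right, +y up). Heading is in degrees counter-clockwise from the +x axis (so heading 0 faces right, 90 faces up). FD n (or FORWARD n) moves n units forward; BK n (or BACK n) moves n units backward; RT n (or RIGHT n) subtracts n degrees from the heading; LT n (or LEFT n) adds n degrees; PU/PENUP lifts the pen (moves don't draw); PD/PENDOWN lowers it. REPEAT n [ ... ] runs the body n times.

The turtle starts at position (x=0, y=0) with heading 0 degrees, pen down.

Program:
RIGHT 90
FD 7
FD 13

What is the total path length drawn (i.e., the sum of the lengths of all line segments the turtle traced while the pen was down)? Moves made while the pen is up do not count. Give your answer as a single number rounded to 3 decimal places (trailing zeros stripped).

Answer: 20

Derivation:
Executing turtle program step by step:
Start: pos=(0,0), heading=0, pen down
RT 90: heading 0 -> 270
FD 7: (0,0) -> (0,-7) [heading=270, draw]
FD 13: (0,-7) -> (0,-20) [heading=270, draw]
Final: pos=(0,-20), heading=270, 2 segment(s) drawn

Segment lengths:
  seg 1: (0,0) -> (0,-7), length = 7
  seg 2: (0,-7) -> (0,-20), length = 13
Total = 20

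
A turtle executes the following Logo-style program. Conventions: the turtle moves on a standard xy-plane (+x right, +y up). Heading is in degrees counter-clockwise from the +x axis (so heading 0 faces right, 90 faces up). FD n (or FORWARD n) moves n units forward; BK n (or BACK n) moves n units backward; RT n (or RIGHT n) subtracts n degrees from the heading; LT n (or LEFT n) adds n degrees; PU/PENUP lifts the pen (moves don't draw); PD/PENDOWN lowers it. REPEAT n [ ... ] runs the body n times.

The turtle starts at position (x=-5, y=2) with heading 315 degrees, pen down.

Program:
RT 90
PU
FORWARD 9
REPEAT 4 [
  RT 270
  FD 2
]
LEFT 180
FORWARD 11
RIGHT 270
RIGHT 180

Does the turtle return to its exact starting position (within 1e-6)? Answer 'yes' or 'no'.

Executing turtle program step by step:
Start: pos=(-5,2), heading=315, pen down
RT 90: heading 315 -> 225
PU: pen up
FD 9: (-5,2) -> (-11.364,-4.364) [heading=225, move]
REPEAT 4 [
  -- iteration 1/4 --
  RT 270: heading 225 -> 315
  FD 2: (-11.364,-4.364) -> (-9.95,-5.778) [heading=315, move]
  -- iteration 2/4 --
  RT 270: heading 315 -> 45
  FD 2: (-9.95,-5.778) -> (-8.536,-4.364) [heading=45, move]
  -- iteration 3/4 --
  RT 270: heading 45 -> 135
  FD 2: (-8.536,-4.364) -> (-9.95,-2.95) [heading=135, move]
  -- iteration 4/4 --
  RT 270: heading 135 -> 225
  FD 2: (-9.95,-2.95) -> (-11.364,-4.364) [heading=225, move]
]
LT 180: heading 225 -> 45
FD 11: (-11.364,-4.364) -> (-3.586,3.414) [heading=45, move]
RT 270: heading 45 -> 135
RT 180: heading 135 -> 315
Final: pos=(-3.586,3.414), heading=315, 0 segment(s) drawn

Start position: (-5, 2)
Final position: (-3.586, 3.414)
Distance = 2; >= 1e-6 -> NOT closed

Answer: no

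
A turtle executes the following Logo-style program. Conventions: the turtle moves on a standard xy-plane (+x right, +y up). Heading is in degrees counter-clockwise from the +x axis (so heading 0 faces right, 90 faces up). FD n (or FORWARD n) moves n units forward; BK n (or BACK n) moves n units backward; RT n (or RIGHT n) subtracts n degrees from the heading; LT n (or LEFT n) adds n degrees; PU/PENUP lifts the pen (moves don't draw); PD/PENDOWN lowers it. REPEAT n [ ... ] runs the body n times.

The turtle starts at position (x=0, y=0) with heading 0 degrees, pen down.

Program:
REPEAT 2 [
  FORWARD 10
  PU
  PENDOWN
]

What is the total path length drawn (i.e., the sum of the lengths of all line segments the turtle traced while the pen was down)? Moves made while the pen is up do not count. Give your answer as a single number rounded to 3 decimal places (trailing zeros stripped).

Answer: 20

Derivation:
Executing turtle program step by step:
Start: pos=(0,0), heading=0, pen down
REPEAT 2 [
  -- iteration 1/2 --
  FD 10: (0,0) -> (10,0) [heading=0, draw]
  PU: pen up
  PD: pen down
  -- iteration 2/2 --
  FD 10: (10,0) -> (20,0) [heading=0, draw]
  PU: pen up
  PD: pen down
]
Final: pos=(20,0), heading=0, 2 segment(s) drawn

Segment lengths:
  seg 1: (0,0) -> (10,0), length = 10
  seg 2: (10,0) -> (20,0), length = 10
Total = 20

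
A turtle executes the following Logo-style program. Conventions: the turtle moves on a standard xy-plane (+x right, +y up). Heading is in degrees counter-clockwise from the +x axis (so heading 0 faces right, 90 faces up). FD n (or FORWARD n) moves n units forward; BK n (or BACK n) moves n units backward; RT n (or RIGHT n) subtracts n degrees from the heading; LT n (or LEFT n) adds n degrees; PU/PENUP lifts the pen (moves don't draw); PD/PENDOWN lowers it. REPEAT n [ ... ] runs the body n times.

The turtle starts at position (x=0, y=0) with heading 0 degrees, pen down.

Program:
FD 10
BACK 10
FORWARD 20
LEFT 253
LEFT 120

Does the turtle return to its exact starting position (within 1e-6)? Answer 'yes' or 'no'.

Answer: no

Derivation:
Executing turtle program step by step:
Start: pos=(0,0), heading=0, pen down
FD 10: (0,0) -> (10,0) [heading=0, draw]
BK 10: (10,0) -> (0,0) [heading=0, draw]
FD 20: (0,0) -> (20,0) [heading=0, draw]
LT 253: heading 0 -> 253
LT 120: heading 253 -> 13
Final: pos=(20,0), heading=13, 3 segment(s) drawn

Start position: (0, 0)
Final position: (20, 0)
Distance = 20; >= 1e-6 -> NOT closed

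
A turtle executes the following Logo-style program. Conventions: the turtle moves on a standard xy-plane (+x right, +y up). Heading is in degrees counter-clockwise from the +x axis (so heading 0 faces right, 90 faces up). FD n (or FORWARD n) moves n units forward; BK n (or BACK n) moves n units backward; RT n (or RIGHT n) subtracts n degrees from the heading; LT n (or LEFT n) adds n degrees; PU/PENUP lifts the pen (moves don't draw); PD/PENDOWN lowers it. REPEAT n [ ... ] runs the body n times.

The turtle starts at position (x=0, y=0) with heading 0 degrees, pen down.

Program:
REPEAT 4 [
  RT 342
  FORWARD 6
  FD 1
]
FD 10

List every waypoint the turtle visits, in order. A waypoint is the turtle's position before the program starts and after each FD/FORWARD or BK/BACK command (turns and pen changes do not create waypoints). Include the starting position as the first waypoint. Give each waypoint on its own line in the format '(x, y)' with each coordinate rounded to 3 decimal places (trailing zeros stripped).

Answer: (0, 0)
(5.706, 1.854)
(6.657, 2.163)
(11.511, 5.69)
(12.321, 6.278)
(15.847, 11.132)
(16.435, 11.941)
(18.289, 17.647)
(18.598, 18.598)
(21.688, 28.109)

Derivation:
Executing turtle program step by step:
Start: pos=(0,0), heading=0, pen down
REPEAT 4 [
  -- iteration 1/4 --
  RT 342: heading 0 -> 18
  FD 6: (0,0) -> (5.706,1.854) [heading=18, draw]
  FD 1: (5.706,1.854) -> (6.657,2.163) [heading=18, draw]
  -- iteration 2/4 --
  RT 342: heading 18 -> 36
  FD 6: (6.657,2.163) -> (11.511,5.69) [heading=36, draw]
  FD 1: (11.511,5.69) -> (12.321,6.278) [heading=36, draw]
  -- iteration 3/4 --
  RT 342: heading 36 -> 54
  FD 6: (12.321,6.278) -> (15.847,11.132) [heading=54, draw]
  FD 1: (15.847,11.132) -> (16.435,11.941) [heading=54, draw]
  -- iteration 4/4 --
  RT 342: heading 54 -> 72
  FD 6: (16.435,11.941) -> (18.289,17.647) [heading=72, draw]
  FD 1: (18.289,17.647) -> (18.598,18.598) [heading=72, draw]
]
FD 10: (18.598,18.598) -> (21.688,28.109) [heading=72, draw]
Final: pos=(21.688,28.109), heading=72, 9 segment(s) drawn
Waypoints (10 total):
(0, 0)
(5.706, 1.854)
(6.657, 2.163)
(11.511, 5.69)
(12.321, 6.278)
(15.847, 11.132)
(16.435, 11.941)
(18.289, 17.647)
(18.598, 18.598)
(21.688, 28.109)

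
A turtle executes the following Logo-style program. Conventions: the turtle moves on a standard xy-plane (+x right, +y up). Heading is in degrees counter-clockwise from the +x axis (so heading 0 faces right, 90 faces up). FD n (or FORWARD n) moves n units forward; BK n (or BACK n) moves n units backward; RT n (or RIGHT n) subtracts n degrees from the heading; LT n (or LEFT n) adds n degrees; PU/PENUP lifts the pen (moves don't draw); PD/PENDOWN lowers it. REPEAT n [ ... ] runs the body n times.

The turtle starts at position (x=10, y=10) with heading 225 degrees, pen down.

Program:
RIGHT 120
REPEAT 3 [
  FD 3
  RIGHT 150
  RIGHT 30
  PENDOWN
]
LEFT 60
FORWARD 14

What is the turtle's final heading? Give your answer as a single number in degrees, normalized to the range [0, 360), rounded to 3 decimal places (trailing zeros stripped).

Answer: 345

Derivation:
Executing turtle program step by step:
Start: pos=(10,10), heading=225, pen down
RT 120: heading 225 -> 105
REPEAT 3 [
  -- iteration 1/3 --
  FD 3: (10,10) -> (9.224,12.898) [heading=105, draw]
  RT 150: heading 105 -> 315
  RT 30: heading 315 -> 285
  PD: pen down
  -- iteration 2/3 --
  FD 3: (9.224,12.898) -> (10,10) [heading=285, draw]
  RT 150: heading 285 -> 135
  RT 30: heading 135 -> 105
  PD: pen down
  -- iteration 3/3 --
  FD 3: (10,10) -> (9.224,12.898) [heading=105, draw]
  RT 150: heading 105 -> 315
  RT 30: heading 315 -> 285
  PD: pen down
]
LT 60: heading 285 -> 345
FD 14: (9.224,12.898) -> (22.747,9.274) [heading=345, draw]
Final: pos=(22.747,9.274), heading=345, 4 segment(s) drawn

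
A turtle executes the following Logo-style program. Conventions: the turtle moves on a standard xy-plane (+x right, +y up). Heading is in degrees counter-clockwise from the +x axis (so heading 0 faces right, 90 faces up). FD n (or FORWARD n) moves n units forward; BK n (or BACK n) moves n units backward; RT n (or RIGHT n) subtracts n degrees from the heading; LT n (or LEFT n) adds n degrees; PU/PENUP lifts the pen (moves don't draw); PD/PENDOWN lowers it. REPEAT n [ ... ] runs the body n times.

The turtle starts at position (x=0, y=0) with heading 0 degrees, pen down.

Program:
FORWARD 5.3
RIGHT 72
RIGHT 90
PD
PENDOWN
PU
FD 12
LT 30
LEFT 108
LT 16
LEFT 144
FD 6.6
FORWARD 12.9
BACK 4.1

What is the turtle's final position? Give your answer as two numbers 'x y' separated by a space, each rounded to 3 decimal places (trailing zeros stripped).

Executing turtle program step by step:
Start: pos=(0,0), heading=0, pen down
FD 5.3: (0,0) -> (5.3,0) [heading=0, draw]
RT 72: heading 0 -> 288
RT 90: heading 288 -> 198
PD: pen down
PD: pen down
PU: pen up
FD 12: (5.3,0) -> (-6.113,-3.708) [heading=198, move]
LT 30: heading 198 -> 228
LT 108: heading 228 -> 336
LT 16: heading 336 -> 352
LT 144: heading 352 -> 136
FD 6.6: (-6.113,-3.708) -> (-10.86,0.877) [heading=136, move]
FD 12.9: (-10.86,0.877) -> (-20.14,9.838) [heading=136, move]
BK 4.1: (-20.14,9.838) -> (-17.191,6.99) [heading=136, move]
Final: pos=(-17.191,6.99), heading=136, 1 segment(s) drawn

Answer: -17.191 6.99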